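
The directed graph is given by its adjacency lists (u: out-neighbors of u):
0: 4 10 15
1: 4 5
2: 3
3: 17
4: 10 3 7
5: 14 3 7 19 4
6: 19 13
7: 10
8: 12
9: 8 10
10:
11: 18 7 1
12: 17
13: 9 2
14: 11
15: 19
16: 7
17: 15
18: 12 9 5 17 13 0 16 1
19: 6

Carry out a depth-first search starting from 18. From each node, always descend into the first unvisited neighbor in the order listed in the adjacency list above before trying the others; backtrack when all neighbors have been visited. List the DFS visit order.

Visit 18
18 → 12
12 → 17
17 → 15
15 → 19
19 → 6
6 → 13
13 → 9
9 → 8
9 → 10
13 → 2
2 → 3
18 → 5
5 → 14
14 → 11
11 → 7
11 → 1
1 → 4
18 → 0
18 → 16

18, 12, 17, 15, 19, 6, 13, 9, 8, 10, 2, 3, 5, 14, 11, 7, 1, 4, 0, 16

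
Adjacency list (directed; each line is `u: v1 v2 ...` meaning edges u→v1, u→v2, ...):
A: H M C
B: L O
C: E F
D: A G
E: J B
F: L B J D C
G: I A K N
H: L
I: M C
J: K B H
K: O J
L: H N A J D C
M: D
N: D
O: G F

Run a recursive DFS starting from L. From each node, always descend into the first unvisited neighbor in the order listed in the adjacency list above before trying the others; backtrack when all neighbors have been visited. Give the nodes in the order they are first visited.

Visit L
L → H
L → N
N → D
D → A
A → M
A → C
C → E
E → J
J → K
K → O
O → G
G → I
O → F
F → B

L, H, N, D, A, M, C, E, J, K, O, G, I, F, B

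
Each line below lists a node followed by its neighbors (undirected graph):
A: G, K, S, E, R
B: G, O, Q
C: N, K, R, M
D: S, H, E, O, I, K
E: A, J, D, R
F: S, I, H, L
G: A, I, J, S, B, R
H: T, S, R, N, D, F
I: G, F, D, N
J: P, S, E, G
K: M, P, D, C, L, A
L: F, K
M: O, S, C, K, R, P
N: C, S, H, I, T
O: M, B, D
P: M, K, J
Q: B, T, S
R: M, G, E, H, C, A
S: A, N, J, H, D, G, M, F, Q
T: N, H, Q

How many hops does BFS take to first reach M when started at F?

Level 0: F
Level 1: H, I, L, S
Level 2: A, D, G, J, K, M, N, Q, R, T
Level 3: B, C, E, O, P
M first appears at level 2.

2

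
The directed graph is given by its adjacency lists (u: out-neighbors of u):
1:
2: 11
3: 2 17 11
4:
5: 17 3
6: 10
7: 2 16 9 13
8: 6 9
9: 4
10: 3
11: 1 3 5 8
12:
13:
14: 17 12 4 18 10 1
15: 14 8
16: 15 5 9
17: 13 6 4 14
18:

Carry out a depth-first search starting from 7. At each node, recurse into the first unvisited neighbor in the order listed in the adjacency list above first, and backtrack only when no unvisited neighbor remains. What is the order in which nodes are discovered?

Visit 7
7 → 2
2 → 11
11 → 1
11 → 3
3 → 17
17 → 13
17 → 6
6 → 10
17 → 4
17 → 14
14 → 12
14 → 18
11 → 5
11 → 8
8 → 9
7 → 16
16 → 15

7 → 2 → 11 → 1 → 3 → 17 → 13 → 6 → 10 → 4 → 14 → 12 → 18 → 5 → 8 → 9 → 16 → 15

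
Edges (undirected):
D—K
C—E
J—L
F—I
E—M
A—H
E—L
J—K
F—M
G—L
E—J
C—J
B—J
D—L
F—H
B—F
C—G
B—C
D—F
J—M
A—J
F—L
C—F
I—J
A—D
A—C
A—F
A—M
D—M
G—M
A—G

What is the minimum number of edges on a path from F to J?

Level 0: F
Level 1: A, B, C, D, H, I, L, M
Level 2: E, G, J, K
J first appears at level 2.

2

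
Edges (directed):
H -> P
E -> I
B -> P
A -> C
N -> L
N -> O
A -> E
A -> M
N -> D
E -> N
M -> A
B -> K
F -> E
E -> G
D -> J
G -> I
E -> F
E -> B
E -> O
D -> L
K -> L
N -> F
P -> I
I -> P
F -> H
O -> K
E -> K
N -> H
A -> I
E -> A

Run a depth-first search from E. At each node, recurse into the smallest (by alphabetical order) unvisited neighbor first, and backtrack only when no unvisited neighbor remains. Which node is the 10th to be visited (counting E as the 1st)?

F

Visit E
E → A
A → C
A → I
I → P
A → M
E → B
B → K
K → L
E → F
F → H
E → G
E → N
N → D
D → J
N → O

Visit order: E, A, C, I, P, M, B, K, L, F, H, G, N, D, J, O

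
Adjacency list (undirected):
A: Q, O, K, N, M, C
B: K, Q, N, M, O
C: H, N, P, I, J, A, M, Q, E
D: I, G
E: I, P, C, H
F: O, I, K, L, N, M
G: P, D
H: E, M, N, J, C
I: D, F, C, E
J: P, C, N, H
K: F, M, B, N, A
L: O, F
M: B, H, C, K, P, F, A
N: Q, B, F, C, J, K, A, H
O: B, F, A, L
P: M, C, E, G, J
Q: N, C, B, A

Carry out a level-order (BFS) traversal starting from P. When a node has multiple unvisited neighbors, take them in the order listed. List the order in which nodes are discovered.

Visit P; enqueue M, C, E, G, J → queue [M, C, E, G, J]
Visit M; enqueue B, H, K, F, A → queue [C, E, G, J, B, H, K, F, A]
Visit C; enqueue N, I, Q → queue [E, G, J, B, H, K, F, A, N, I, Q]
Visit E → queue [G, J, B, H, K, F, A, N, I, Q]
Visit G; enqueue D → queue [J, B, H, K, F, A, N, I, Q, D]
Visit J → queue [B, H, K, F, A, N, I, Q, D]
Visit B; enqueue O → queue [H, K, F, A, N, I, Q, D, O]
Visit H → queue [K, F, A, N, I, Q, D, O]
Visit K → queue [F, A, N, I, Q, D, O]
Visit F; enqueue L → queue [A, N, I, Q, D, O, L]
Visit A → queue [N, I, Q, D, O, L]
Visit N → queue [I, Q, D, O, L]
Visit I → queue [Q, D, O, L]
Visit Q → queue [D, O, L]
Visit D → queue [O, L]
Visit O → queue [L]
Visit L → queue []

P M C E G J B H K F A N I Q D O L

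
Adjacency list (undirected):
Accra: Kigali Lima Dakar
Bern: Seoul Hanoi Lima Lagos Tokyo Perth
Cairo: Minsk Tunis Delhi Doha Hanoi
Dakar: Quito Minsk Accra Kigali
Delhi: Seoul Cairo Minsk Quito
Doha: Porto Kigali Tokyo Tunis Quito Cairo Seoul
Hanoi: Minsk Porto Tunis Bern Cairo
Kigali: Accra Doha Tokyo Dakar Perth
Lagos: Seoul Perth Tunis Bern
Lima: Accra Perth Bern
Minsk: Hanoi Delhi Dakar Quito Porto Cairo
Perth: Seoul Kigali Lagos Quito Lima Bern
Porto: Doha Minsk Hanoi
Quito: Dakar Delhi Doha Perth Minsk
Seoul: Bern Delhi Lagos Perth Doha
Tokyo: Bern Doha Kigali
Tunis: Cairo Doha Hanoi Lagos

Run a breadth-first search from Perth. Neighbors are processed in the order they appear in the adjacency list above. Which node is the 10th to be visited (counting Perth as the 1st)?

Accra

Visit Perth; enqueue Seoul, Kigali, Lagos, Quito, Lima, Bern → queue [Seoul, Kigali, Lagos, Quito, Lima, Bern]
Visit Seoul; enqueue Delhi, Doha → queue [Kigali, Lagos, Quito, Lima, Bern, Delhi, Doha]
Visit Kigali; enqueue Accra, Tokyo, Dakar → queue [Lagos, Quito, Lima, Bern, Delhi, Doha, Accra, Tokyo, Dakar]
Visit Lagos; enqueue Tunis → queue [Quito, Lima, Bern, Delhi, Doha, Accra, Tokyo, Dakar, Tunis]
Visit Quito; enqueue Minsk → queue [Lima, Bern, Delhi, Doha, Accra, Tokyo, Dakar, Tunis, Minsk]
Visit Lima → queue [Bern, Delhi, Doha, Accra, Tokyo, Dakar, Tunis, Minsk]
Visit Bern; enqueue Hanoi → queue [Delhi, Doha, Accra, Tokyo, Dakar, Tunis, Minsk, Hanoi]
Visit Delhi; enqueue Cairo → queue [Doha, Accra, Tokyo, Dakar, Tunis, Minsk, Hanoi, Cairo]
Visit Doha; enqueue Porto → queue [Accra, Tokyo, Dakar, Tunis, Minsk, Hanoi, Cairo, Porto]
Visit Accra → queue [Tokyo, Dakar, Tunis, Minsk, Hanoi, Cairo, Porto]
Visit Tokyo → queue [Dakar, Tunis, Minsk, Hanoi, Cairo, Porto]
Visit Dakar → queue [Tunis, Minsk, Hanoi, Cairo, Porto]
Visit Tunis → queue [Minsk, Hanoi, Cairo, Porto]
Visit Minsk → queue [Hanoi, Cairo, Porto]
Visit Hanoi → queue [Cairo, Porto]
Visit Cairo → queue [Porto]
Visit Porto → queue []

Visit order: Perth, Seoul, Kigali, Lagos, Quito, Lima, Bern, Delhi, Doha, Accra, Tokyo, Dakar, Tunis, Minsk, Hanoi, Cairo, Porto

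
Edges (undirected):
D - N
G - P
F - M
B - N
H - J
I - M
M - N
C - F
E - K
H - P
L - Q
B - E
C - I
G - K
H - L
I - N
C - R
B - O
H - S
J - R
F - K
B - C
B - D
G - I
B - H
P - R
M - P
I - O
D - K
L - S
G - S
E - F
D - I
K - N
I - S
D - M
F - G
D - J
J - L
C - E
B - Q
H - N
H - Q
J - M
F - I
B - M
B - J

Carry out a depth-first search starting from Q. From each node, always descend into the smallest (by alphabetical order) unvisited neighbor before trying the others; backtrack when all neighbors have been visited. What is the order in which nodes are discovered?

Q -> B -> C -> E -> F -> G -> I -> D -> J -> H -> L -> S -> N -> K -> M -> P -> R -> O

Visit Q
Q → B
B → C
C → E
E → F
F → G
G → I
I → D
D → J
J → H
H → L
L → S
H → N
N → K
N → M
M → P
P → R
I → O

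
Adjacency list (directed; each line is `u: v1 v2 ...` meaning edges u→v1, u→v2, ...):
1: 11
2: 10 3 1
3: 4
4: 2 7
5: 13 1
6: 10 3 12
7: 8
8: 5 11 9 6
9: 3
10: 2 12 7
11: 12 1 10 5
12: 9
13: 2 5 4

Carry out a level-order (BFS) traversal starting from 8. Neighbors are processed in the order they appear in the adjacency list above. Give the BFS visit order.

Visit 8; enqueue 5, 11, 9, 6 → queue [5, 11, 9, 6]
Visit 5; enqueue 13, 1 → queue [11, 9, 6, 13, 1]
Visit 11; enqueue 12, 10 → queue [9, 6, 13, 1, 12, 10]
Visit 9; enqueue 3 → queue [6, 13, 1, 12, 10, 3]
Visit 6 → queue [13, 1, 12, 10, 3]
Visit 13; enqueue 2, 4 → queue [1, 12, 10, 3, 2, 4]
Visit 1 → queue [12, 10, 3, 2, 4]
Visit 12 → queue [10, 3, 2, 4]
Visit 10; enqueue 7 → queue [3, 2, 4, 7]
Visit 3 → queue [2, 4, 7]
Visit 2 → queue [4, 7]
Visit 4 → queue [7]
Visit 7 → queue []

8, 5, 11, 9, 6, 13, 1, 12, 10, 3, 2, 4, 7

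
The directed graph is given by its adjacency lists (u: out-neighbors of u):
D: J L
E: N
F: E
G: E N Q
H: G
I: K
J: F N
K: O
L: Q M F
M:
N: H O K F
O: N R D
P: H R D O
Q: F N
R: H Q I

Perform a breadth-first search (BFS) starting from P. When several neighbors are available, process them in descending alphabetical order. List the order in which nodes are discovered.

P -> R -> O -> H -> D -> Q -> I -> N -> G -> L -> J -> F -> K -> E -> M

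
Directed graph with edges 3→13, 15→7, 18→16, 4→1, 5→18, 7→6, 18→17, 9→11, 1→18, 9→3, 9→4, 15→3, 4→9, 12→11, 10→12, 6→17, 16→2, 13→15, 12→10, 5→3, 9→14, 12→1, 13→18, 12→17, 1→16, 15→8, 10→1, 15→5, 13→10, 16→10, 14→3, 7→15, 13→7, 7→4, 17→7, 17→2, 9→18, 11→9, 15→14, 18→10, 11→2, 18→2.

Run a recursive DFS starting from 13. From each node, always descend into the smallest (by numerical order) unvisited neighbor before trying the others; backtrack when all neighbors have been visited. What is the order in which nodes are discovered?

Visit 13
13 → 7
7 → 4
4 → 1
1 → 16
16 → 2
16 → 10
10 → 12
12 → 11
11 → 9
9 → 3
9 → 14
9 → 18
18 → 17
7 → 6
7 → 15
15 → 5
15 → 8

13 7 4 1 16 2 10 12 11 9 3 14 18 17 6 15 5 8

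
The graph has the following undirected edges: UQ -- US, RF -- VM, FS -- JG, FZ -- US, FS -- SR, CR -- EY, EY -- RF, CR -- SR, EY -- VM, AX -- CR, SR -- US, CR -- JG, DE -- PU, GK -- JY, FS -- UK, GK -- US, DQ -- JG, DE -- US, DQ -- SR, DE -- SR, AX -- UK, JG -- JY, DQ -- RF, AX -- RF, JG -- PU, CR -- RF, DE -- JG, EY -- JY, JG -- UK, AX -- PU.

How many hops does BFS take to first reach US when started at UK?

3

Level 0: UK
Level 1: AX, FS, JG
Level 2: CR, DE, DQ, JY, PU, RF, SR
Level 3: EY, GK, US, VM
Level 4: FZ, UQ
US first appears at level 3.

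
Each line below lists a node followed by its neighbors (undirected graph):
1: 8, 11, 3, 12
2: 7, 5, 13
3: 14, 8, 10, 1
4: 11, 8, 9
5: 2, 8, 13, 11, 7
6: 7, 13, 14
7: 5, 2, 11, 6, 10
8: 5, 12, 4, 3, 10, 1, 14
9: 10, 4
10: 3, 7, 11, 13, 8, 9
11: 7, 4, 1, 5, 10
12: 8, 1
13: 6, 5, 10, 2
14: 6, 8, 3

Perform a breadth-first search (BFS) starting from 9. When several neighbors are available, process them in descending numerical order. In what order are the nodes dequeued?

Visit 9; enqueue 10, 4 → queue [10, 4]
Visit 10; enqueue 13, 11, 8, 7, 3 → queue [4, 13, 11, 8, 7, 3]
Visit 4 → queue [13, 11, 8, 7, 3]
Visit 13; enqueue 6, 5, 2 → queue [11, 8, 7, 3, 6, 5, 2]
Visit 11; enqueue 1 → queue [8, 7, 3, 6, 5, 2, 1]
Visit 8; enqueue 14, 12 → queue [7, 3, 6, 5, 2, 1, 14, 12]
Visit 7 → queue [3, 6, 5, 2, 1, 14, 12]
Visit 3 → queue [6, 5, 2, 1, 14, 12]
Visit 6 → queue [5, 2, 1, 14, 12]
Visit 5 → queue [2, 1, 14, 12]
Visit 2 → queue [1, 14, 12]
Visit 1 → queue [14, 12]
Visit 14 → queue [12]
Visit 12 → queue []

9 10 4 13 11 8 7 3 6 5 2 1 14 12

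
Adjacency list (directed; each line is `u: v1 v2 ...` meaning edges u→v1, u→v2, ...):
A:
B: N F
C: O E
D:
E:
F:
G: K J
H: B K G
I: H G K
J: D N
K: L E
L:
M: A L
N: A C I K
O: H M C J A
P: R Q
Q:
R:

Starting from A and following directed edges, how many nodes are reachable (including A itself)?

1

BFS from A visits: A
Reachable nodes: 1 of 18 total.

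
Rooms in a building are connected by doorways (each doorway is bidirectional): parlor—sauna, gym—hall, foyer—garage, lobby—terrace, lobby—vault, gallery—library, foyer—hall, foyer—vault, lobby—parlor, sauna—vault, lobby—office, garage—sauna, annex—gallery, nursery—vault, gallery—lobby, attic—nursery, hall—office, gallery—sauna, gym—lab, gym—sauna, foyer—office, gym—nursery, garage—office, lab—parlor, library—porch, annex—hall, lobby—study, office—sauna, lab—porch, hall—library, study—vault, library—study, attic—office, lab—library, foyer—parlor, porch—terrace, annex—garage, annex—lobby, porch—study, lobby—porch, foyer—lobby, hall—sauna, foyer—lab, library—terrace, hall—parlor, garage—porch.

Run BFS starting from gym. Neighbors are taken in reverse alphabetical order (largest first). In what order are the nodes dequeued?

Visit gym; enqueue sauna, nursery, lab, hall → queue [sauna, nursery, lab, hall]
Visit sauna; enqueue vault, parlor, office, garage, gallery → queue [nursery, lab, hall, vault, parlor, office, garage, gallery]
Visit nursery; enqueue attic → queue [lab, hall, vault, parlor, office, garage, gallery, attic]
Visit lab; enqueue porch, library, foyer → queue [hall, vault, parlor, office, garage, gallery, attic, porch, library, foyer]
Visit hall; enqueue annex → queue [vault, parlor, office, garage, gallery, attic, porch, library, foyer, annex]
Visit vault; enqueue study, lobby → queue [parlor, office, garage, gallery, attic, porch, library, foyer, annex, study, lobby]
Visit parlor → queue [office, garage, gallery, attic, porch, library, foyer, annex, study, lobby]
Visit office → queue [garage, gallery, attic, porch, library, foyer, annex, study, lobby]
Visit garage → queue [gallery, attic, porch, library, foyer, annex, study, lobby]
Visit gallery → queue [attic, porch, library, foyer, annex, study, lobby]
Visit attic → queue [porch, library, foyer, annex, study, lobby]
Visit porch; enqueue terrace → queue [library, foyer, annex, study, lobby, terrace]
Visit library → queue [foyer, annex, study, lobby, terrace]
Visit foyer → queue [annex, study, lobby, terrace]
Visit annex → queue [study, lobby, terrace]
Visit study → queue [lobby, terrace]
Visit lobby → queue [terrace]
Visit terrace → queue []

gym, sauna, nursery, lab, hall, vault, parlor, office, garage, gallery, attic, porch, library, foyer, annex, study, lobby, terrace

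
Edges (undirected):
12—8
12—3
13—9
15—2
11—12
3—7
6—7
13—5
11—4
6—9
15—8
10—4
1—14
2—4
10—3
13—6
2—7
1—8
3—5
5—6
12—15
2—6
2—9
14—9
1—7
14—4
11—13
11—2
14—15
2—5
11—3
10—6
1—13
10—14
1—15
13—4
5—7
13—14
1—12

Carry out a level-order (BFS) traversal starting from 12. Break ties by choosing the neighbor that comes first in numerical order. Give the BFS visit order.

12 → 1 → 3 → 8 → 11 → 15 → 7 → 13 → 14 → 5 → 10 → 2 → 4 → 6 → 9

Visit 12; enqueue 1, 3, 8, 11, 15 → queue [1, 3, 8, 11, 15]
Visit 1; enqueue 7, 13, 14 → queue [3, 8, 11, 15, 7, 13, 14]
Visit 3; enqueue 5, 10 → queue [8, 11, 15, 7, 13, 14, 5, 10]
Visit 8 → queue [11, 15, 7, 13, 14, 5, 10]
Visit 11; enqueue 2, 4 → queue [15, 7, 13, 14, 5, 10, 2, 4]
Visit 15 → queue [7, 13, 14, 5, 10, 2, 4]
Visit 7; enqueue 6 → queue [13, 14, 5, 10, 2, 4, 6]
Visit 13; enqueue 9 → queue [14, 5, 10, 2, 4, 6, 9]
Visit 14 → queue [5, 10, 2, 4, 6, 9]
Visit 5 → queue [10, 2, 4, 6, 9]
Visit 10 → queue [2, 4, 6, 9]
Visit 2 → queue [4, 6, 9]
Visit 4 → queue [6, 9]
Visit 6 → queue [9]
Visit 9 → queue []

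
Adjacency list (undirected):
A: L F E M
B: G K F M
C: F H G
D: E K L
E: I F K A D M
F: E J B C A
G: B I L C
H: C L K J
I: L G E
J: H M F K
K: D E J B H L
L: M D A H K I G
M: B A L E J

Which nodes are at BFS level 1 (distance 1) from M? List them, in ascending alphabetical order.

A, B, E, J, L

Level 0: M
Level 1: A, B, E, J, L
Level 2: D, F, G, H, I, K
Level 3: C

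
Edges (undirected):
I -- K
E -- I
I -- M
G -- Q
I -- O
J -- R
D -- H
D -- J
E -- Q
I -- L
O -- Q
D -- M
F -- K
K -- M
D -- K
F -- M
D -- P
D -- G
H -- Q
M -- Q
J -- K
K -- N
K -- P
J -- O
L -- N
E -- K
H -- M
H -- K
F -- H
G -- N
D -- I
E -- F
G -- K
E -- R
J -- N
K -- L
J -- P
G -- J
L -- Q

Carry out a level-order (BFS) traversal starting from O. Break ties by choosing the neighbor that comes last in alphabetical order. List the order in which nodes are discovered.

O -> Q -> J -> I -> M -> L -> H -> G -> E -> R -> P -> N -> K -> D -> F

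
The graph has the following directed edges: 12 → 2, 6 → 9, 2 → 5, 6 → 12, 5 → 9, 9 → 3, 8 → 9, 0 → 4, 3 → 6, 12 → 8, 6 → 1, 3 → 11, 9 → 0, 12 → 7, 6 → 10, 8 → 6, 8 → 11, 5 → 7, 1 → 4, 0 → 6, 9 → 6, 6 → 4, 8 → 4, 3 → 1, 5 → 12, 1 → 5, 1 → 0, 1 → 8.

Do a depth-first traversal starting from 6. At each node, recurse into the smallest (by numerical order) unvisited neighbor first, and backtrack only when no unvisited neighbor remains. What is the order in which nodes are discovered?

6 1 0 4 5 7 9 3 11 12 2 8 10

Visit 6
6 → 1
1 → 0
0 → 4
1 → 5
5 → 7
5 → 9
9 → 3
3 → 11
5 → 12
12 → 2
12 → 8
6 → 10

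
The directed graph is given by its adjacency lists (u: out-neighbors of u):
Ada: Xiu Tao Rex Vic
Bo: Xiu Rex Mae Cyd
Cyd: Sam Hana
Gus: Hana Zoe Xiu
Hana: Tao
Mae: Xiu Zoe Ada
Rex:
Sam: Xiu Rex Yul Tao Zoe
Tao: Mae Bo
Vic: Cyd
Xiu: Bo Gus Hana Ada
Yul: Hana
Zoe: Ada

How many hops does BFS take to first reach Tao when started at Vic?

3

Level 0: Vic
Level 1: Cyd
Level 2: Hana, Sam
Level 3: Rex, Tao, Xiu, Yul, Zoe
Level 4: Ada, Bo, Gus, Mae
Tao first appears at level 3.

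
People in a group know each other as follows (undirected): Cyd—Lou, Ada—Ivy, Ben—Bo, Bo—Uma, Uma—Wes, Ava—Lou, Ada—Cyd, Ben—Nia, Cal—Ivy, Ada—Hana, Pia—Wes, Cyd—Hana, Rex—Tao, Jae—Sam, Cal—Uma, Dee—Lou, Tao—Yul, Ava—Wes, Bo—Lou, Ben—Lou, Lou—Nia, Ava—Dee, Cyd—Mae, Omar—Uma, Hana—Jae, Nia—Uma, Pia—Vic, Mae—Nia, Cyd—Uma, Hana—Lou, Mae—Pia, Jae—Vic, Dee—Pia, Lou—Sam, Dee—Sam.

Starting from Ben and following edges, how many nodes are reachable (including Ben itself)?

BFS from Ben visits: Ben, Bo, Lou, Nia, Uma, Ava, Cyd, Dee, Hana, Sam, Mae, Cal, Omar, Wes, Ada, Pia, Jae, Ivy, Vic
Reachable nodes: 19 of 22 total.

19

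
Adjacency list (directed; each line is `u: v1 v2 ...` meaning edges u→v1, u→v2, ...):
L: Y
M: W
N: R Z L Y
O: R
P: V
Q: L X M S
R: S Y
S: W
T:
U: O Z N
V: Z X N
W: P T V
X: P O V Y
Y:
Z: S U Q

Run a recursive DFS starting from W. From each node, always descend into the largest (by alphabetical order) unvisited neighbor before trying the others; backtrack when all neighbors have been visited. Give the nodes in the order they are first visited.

Visit W
W → V
V → Z
Z → U
U → O
O → R
R → Y
R → S
U → N
N → L
Z → Q
Q → X
X → P
Q → M
W → T

W -> V -> Z -> U -> O -> R -> Y -> S -> N -> L -> Q -> X -> P -> M -> T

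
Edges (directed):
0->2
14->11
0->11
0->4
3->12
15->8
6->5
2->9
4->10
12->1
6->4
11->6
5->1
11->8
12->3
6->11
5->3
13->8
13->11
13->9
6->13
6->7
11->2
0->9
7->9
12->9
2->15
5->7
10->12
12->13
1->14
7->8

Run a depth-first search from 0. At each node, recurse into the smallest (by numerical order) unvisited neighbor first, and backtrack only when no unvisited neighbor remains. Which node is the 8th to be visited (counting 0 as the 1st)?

Visit 0
0 → 2
2 → 9
2 → 15
15 → 8
0 → 4
4 → 10
10 → 12
12 → 1
1 → 14
14 → 11
11 → 6
6 → 5
5 → 3
5 → 7
6 → 13

Visit order: 0, 2, 9, 15, 8, 4, 10, 12, 1, 14, 11, 6, 5, 3, 7, 13

12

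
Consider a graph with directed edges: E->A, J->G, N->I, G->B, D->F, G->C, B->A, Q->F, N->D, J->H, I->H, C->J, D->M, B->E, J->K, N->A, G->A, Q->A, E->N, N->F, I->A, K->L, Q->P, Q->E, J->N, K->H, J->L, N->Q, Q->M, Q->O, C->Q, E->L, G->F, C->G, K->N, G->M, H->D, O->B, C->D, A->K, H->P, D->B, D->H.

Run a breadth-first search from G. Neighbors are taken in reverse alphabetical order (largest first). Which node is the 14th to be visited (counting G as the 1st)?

N

Visit G; enqueue M, F, C, B, A → queue [M, F, C, B, A]
Visit M → queue [F, C, B, A]
Visit F → queue [C, B, A]
Visit C; enqueue Q, J, D → queue [B, A, Q, J, D]
Visit B; enqueue E → queue [A, Q, J, D, E]
Visit A; enqueue K → queue [Q, J, D, E, K]
Visit Q; enqueue P, O → queue [J, D, E, K, P, O]
Visit J; enqueue N, L, H → queue [D, E, K, P, O, N, L, H]
Visit D → queue [E, K, P, O, N, L, H]
Visit E → queue [K, P, O, N, L, H]
Visit K → queue [P, O, N, L, H]
Visit P → queue [O, N, L, H]
Visit O → queue [N, L, H]
Visit N; enqueue I → queue [L, H, I]
Visit L → queue [H, I]
Visit H → queue [I]
Visit I → queue []

Visit order: G, M, F, C, B, A, Q, J, D, E, K, P, O, N, L, H, I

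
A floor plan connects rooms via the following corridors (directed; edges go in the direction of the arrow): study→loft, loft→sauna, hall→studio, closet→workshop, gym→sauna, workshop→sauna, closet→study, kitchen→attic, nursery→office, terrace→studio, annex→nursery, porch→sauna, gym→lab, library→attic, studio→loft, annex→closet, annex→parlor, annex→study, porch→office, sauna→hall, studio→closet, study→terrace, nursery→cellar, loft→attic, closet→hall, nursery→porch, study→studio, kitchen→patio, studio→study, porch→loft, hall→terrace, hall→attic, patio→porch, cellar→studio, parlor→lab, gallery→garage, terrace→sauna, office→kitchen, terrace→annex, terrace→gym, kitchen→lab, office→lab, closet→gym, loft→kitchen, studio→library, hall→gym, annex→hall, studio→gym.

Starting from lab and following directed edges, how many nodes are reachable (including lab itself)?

1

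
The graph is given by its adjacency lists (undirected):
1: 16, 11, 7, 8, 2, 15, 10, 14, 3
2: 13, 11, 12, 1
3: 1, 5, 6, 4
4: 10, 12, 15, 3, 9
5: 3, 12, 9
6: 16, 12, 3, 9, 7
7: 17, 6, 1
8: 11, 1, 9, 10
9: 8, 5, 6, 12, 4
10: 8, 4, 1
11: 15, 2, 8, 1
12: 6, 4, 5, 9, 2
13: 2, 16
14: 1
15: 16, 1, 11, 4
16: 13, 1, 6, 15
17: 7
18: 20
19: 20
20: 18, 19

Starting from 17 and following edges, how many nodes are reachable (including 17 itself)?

17

BFS from 17 visits: 17, 7, 1, 6, 2, 3, 8, 10, 11, 14, 15, 16, 9, 12, 13, 4, 5
Reachable nodes: 17 of 20 total.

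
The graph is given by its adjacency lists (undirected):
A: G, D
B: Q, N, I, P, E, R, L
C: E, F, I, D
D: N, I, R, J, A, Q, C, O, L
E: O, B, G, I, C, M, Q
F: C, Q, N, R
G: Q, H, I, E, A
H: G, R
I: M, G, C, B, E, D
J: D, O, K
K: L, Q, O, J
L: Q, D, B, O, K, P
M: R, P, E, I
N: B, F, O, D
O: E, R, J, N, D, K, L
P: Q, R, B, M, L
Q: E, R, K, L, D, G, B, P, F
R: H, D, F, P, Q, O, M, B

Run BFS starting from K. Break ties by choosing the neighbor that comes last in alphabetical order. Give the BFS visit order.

K -> Q -> O -> L -> J -> R -> P -> G -> F -> E -> D -> B -> N -> M -> H -> I -> A -> C

Visit K; enqueue Q, O, L, J → queue [Q, O, L, J]
Visit Q; enqueue R, P, G, F, E, D, B → queue [O, L, J, R, P, G, F, E, D, B]
Visit O; enqueue N → queue [L, J, R, P, G, F, E, D, B, N]
Visit L → queue [J, R, P, G, F, E, D, B, N]
Visit J → queue [R, P, G, F, E, D, B, N]
Visit R; enqueue M, H → queue [P, G, F, E, D, B, N, M, H]
Visit P → queue [G, F, E, D, B, N, M, H]
Visit G; enqueue I, A → queue [F, E, D, B, N, M, H, I, A]
Visit F; enqueue C → queue [E, D, B, N, M, H, I, A, C]
Visit E → queue [D, B, N, M, H, I, A, C]
Visit D → queue [B, N, M, H, I, A, C]
Visit B → queue [N, M, H, I, A, C]
Visit N → queue [M, H, I, A, C]
Visit M → queue [H, I, A, C]
Visit H → queue [I, A, C]
Visit I → queue [A, C]
Visit A → queue [C]
Visit C → queue []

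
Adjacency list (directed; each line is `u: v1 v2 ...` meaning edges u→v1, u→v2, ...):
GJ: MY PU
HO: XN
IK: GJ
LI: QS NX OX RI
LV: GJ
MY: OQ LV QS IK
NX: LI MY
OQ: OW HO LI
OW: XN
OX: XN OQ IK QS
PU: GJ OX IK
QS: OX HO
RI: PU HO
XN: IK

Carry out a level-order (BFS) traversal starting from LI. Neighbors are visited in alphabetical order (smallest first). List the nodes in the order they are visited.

LI → NX → OX → QS → RI → MY → IK → OQ → XN → HO → PU → LV → GJ → OW

Visit LI; enqueue NX, OX, QS, RI → queue [NX, OX, QS, RI]
Visit NX; enqueue MY → queue [OX, QS, RI, MY]
Visit OX; enqueue IK, OQ, XN → queue [QS, RI, MY, IK, OQ, XN]
Visit QS; enqueue HO → queue [RI, MY, IK, OQ, XN, HO]
Visit RI; enqueue PU → queue [MY, IK, OQ, XN, HO, PU]
Visit MY; enqueue LV → queue [IK, OQ, XN, HO, PU, LV]
Visit IK; enqueue GJ → queue [OQ, XN, HO, PU, LV, GJ]
Visit OQ; enqueue OW → queue [XN, HO, PU, LV, GJ, OW]
Visit XN → queue [HO, PU, LV, GJ, OW]
Visit HO → queue [PU, LV, GJ, OW]
Visit PU → queue [LV, GJ, OW]
Visit LV → queue [GJ, OW]
Visit GJ → queue [OW]
Visit OW → queue []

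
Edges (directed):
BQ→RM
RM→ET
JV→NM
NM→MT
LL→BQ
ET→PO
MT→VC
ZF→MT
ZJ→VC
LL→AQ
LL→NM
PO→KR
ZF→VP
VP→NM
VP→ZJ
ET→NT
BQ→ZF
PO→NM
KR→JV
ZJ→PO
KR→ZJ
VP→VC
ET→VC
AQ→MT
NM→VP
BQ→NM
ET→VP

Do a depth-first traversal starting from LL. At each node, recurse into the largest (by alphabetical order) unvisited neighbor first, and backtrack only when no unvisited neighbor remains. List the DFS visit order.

Visit LL
LL → NM
NM → VP
VP → ZJ
ZJ → VC
ZJ → PO
PO → KR
KR → JV
NM → MT
LL → BQ
BQ → ZF
BQ → RM
RM → ET
ET → NT
LL → AQ

LL -> NM -> VP -> ZJ -> VC -> PO -> KR -> JV -> MT -> BQ -> ZF -> RM -> ET -> NT -> AQ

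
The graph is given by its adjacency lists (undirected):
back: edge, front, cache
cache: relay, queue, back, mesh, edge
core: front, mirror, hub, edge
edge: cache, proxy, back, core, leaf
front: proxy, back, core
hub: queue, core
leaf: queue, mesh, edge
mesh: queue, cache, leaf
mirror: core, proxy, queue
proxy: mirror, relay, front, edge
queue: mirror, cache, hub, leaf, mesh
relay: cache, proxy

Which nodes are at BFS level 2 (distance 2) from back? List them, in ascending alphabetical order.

Level 0: back
Level 1: cache, edge, front
Level 2: core, leaf, mesh, proxy, queue, relay
Level 3: hub, mirror

core, leaf, mesh, proxy, queue, relay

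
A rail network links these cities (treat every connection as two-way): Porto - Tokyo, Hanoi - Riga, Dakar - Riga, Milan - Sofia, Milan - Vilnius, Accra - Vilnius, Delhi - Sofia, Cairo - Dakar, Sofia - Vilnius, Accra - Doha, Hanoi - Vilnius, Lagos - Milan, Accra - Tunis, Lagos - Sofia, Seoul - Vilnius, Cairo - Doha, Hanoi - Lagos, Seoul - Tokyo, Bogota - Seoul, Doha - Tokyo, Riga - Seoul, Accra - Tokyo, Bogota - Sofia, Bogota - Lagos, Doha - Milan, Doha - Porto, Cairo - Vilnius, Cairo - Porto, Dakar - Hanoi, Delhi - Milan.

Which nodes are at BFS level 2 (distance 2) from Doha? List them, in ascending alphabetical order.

Level 0: Doha
Level 1: Accra, Cairo, Milan, Porto, Tokyo
Level 2: Dakar, Delhi, Lagos, Seoul, Sofia, Tunis, Vilnius
Level 3: Bogota, Hanoi, Riga

Dakar, Delhi, Lagos, Seoul, Sofia, Tunis, Vilnius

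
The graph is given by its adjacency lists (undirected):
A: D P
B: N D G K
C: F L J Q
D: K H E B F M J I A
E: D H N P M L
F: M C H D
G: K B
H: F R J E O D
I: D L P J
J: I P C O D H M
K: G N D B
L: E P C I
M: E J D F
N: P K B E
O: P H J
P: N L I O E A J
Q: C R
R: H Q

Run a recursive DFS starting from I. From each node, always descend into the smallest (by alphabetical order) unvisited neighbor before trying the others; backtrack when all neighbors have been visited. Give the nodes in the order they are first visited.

I D A P E H F C J M O L Q R N B G K

Visit I
I → D
D → A
A → P
P → E
E → H
H → F
F → C
C → J
J → M
J → O
C → L
C → Q
Q → R
E → N
N → B
B → G
G → K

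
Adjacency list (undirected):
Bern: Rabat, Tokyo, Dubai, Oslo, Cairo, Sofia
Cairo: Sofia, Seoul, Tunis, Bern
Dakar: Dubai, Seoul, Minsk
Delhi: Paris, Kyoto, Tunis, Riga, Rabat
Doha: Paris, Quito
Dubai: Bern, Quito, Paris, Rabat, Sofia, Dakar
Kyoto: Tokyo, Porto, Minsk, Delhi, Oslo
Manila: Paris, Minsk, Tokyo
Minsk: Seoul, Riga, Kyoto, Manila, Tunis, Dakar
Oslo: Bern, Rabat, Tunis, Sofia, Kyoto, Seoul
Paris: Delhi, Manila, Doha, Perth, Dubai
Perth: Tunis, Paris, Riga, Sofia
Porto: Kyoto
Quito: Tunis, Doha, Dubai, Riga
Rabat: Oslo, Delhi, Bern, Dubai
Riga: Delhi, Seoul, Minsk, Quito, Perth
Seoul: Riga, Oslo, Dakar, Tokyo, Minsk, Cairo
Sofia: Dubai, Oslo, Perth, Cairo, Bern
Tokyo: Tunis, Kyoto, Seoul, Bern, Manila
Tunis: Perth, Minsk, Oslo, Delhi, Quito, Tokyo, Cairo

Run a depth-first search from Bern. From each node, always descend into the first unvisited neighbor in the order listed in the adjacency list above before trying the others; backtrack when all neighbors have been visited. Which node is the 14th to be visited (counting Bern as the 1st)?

Visit Bern
Bern → Rabat
Rabat → Oslo
Oslo → Tunis
Tunis → Perth
Perth → Paris
Paris → Delhi
Delhi → Kyoto
Kyoto → Tokyo
Tokyo → Seoul
Seoul → Riga
Riga → Minsk
Minsk → Manila
Minsk → Dakar
Dakar → Dubai
Dubai → Quito
Quito → Doha
Dubai → Sofia
Sofia → Cairo
Kyoto → Porto

Visit order: Bern, Rabat, Oslo, Tunis, Perth, Paris, Delhi, Kyoto, Tokyo, Seoul, Riga, Minsk, Manila, Dakar, Dubai, Quito, Doha, Sofia, Cairo, Porto

Dakar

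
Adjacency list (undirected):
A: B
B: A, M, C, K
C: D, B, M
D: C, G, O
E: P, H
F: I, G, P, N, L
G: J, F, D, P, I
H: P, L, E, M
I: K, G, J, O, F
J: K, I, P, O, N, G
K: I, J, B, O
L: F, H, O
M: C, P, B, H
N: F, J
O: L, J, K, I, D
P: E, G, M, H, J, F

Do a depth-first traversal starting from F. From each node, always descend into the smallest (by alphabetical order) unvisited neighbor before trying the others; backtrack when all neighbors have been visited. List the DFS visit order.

Visit F
F → G
G → D
D → C
C → B
B → A
B → K
K → I
I → J
J → N
J → O
O → L
L → H
H → E
E → P
P → M

F, G, D, C, B, A, K, I, J, N, O, L, H, E, P, M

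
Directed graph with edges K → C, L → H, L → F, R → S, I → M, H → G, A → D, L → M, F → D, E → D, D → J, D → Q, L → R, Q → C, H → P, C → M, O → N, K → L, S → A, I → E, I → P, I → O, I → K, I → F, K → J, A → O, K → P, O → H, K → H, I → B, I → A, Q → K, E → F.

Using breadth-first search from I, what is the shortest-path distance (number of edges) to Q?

3

Level 0: I
Level 1: A, B, E, F, K, M, O, P
Level 2: C, D, H, J, L, N
Level 3: G, Q, R
Level 4: S
Q first appears at level 3.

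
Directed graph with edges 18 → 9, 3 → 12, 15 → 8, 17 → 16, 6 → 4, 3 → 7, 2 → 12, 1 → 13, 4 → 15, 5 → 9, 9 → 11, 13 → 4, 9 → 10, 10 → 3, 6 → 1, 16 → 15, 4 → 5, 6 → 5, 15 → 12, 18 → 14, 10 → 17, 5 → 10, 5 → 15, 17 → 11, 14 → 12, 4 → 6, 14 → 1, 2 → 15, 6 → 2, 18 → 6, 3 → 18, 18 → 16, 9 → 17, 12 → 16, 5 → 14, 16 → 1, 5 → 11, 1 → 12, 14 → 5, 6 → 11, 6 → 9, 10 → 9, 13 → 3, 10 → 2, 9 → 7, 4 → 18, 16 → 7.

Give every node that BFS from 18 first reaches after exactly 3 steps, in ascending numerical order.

3, 8, 13

Level 0: 18
Level 1: 6, 9, 14, 16
Level 2: 1, 2, 4, 5, 7, 10, 11, 12, 15, 17
Level 3: 3, 8, 13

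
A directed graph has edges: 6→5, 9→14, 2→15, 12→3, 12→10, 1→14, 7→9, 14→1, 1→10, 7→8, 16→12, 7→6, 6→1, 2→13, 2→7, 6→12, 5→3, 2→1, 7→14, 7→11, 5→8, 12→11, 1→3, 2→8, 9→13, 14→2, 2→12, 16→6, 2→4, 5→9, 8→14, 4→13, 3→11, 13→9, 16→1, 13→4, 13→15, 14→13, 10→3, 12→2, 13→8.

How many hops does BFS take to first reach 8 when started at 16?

3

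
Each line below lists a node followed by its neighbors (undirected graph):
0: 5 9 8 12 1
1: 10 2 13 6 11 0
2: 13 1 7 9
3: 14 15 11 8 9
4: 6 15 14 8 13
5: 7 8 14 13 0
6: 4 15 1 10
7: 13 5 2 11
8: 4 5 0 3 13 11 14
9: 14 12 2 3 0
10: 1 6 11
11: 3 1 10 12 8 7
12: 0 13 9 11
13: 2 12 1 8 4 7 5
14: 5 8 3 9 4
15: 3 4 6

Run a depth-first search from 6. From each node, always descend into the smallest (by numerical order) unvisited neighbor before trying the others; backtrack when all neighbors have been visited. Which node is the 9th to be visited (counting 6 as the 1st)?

Visit 6
6 → 1
1 → 0
0 → 5
5 → 7
7 → 2
2 → 9
9 → 3
3 → 8
8 → 4
4 → 13
13 → 12
12 → 11
11 → 10
4 → 14
4 → 15

Visit order: 6, 1, 0, 5, 7, 2, 9, 3, 8, 4, 13, 12, 11, 10, 14, 15

8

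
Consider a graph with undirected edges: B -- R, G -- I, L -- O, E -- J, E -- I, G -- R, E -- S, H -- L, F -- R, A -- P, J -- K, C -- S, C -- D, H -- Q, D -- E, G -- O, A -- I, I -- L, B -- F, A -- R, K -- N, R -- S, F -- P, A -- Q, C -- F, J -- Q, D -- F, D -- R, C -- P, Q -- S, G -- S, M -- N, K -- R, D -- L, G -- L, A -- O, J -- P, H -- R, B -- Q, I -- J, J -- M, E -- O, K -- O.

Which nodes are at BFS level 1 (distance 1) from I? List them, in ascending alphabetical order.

A, E, G, J, L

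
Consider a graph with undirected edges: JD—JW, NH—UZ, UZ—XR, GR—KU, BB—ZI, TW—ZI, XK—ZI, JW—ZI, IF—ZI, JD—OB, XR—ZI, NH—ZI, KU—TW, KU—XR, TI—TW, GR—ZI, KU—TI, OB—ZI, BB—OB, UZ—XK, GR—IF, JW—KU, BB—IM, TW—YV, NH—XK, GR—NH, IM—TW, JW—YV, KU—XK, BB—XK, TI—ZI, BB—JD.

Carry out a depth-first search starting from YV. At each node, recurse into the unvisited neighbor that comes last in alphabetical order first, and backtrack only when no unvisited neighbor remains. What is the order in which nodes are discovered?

Visit YV
YV → TW
TW → ZI
ZI → XR
XR → UZ
UZ → XK
XK → NH
NH → GR
GR → KU
KU → TI
KU → JW
JW → JD
JD → OB
OB → BB
BB → IM
GR → IF

YV -> TW -> ZI -> XR -> UZ -> XK -> NH -> GR -> KU -> TI -> JW -> JD -> OB -> BB -> IM -> IF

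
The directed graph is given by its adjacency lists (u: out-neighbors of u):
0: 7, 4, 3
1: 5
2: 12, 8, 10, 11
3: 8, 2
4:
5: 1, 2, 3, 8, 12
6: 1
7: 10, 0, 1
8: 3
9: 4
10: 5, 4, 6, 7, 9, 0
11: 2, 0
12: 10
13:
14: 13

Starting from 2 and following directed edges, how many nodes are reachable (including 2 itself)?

13

BFS from 2 visits: 2, 12, 11, 10, 8, 0, 9, 7, 6, 5, 4, 3, 1
Reachable nodes: 13 of 15 total.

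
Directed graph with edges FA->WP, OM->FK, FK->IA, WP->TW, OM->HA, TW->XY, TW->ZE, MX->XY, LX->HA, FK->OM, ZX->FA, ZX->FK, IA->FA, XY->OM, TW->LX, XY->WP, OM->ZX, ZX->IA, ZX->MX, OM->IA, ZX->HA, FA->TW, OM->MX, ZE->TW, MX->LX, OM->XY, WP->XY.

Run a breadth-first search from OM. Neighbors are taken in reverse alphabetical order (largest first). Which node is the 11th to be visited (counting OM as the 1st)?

TW

Visit OM; enqueue ZX, XY, MX, IA, HA, FK → queue [ZX, XY, MX, IA, HA, FK]
Visit ZX; enqueue FA → queue [XY, MX, IA, HA, FK, FA]
Visit XY; enqueue WP → queue [MX, IA, HA, FK, FA, WP]
Visit MX; enqueue LX → queue [IA, HA, FK, FA, WP, LX]
Visit IA → queue [HA, FK, FA, WP, LX]
Visit HA → queue [FK, FA, WP, LX]
Visit FK → queue [FA, WP, LX]
Visit FA; enqueue TW → queue [WP, LX, TW]
Visit WP → queue [LX, TW]
Visit LX → queue [TW]
Visit TW; enqueue ZE → queue [ZE]
Visit ZE → queue []

Visit order: OM, ZX, XY, MX, IA, HA, FK, FA, WP, LX, TW, ZE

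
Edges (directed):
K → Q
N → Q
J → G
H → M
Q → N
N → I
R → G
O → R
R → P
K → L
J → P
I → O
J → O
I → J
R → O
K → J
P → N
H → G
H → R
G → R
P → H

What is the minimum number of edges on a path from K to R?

3

Level 0: K
Level 1: J, L, Q
Level 2: G, N, O, P
Level 3: H, I, R
Level 4: M
R first appears at level 3.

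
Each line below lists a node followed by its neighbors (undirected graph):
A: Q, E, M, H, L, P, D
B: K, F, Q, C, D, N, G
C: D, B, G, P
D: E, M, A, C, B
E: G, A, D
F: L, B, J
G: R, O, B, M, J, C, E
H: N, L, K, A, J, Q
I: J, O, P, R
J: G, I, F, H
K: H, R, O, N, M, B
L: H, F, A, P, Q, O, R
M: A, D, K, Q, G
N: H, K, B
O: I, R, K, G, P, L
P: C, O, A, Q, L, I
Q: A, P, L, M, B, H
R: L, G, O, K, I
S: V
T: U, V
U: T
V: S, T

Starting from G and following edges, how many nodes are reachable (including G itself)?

18

BFS from G visits: G, B, C, E, J, M, O, R, D, F, K, N, Q, P, A, H, I, L
Reachable nodes: 18 of 22 total.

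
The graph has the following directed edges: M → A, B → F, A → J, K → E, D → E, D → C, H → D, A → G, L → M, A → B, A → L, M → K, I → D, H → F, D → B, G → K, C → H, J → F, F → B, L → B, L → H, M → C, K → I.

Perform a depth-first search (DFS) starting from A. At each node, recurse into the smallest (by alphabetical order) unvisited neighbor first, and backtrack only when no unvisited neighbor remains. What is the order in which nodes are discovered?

Visit A
A → B
B → F
A → G
G → K
K → E
K → I
I → D
D → C
C → H
A → J
A → L
L → M

A → B → F → G → K → E → I → D → C → H → J → L → M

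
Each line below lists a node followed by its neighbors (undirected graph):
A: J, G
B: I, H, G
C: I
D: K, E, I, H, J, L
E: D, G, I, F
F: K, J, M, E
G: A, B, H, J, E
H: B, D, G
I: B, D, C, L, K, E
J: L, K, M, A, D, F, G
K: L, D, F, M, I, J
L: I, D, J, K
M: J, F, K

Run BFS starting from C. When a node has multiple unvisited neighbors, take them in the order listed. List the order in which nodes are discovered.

C, I, B, D, L, K, E, H, G, J, F, M, A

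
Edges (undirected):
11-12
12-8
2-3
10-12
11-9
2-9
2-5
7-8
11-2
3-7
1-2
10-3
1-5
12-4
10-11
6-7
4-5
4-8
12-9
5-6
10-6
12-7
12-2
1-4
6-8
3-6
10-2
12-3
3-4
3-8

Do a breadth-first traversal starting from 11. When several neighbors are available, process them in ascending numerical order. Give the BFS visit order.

11, 2, 9, 10, 12, 1, 3, 5, 6, 4, 7, 8

Visit 11; enqueue 2, 9, 10, 12 → queue [2, 9, 10, 12]
Visit 2; enqueue 1, 3, 5 → queue [9, 10, 12, 1, 3, 5]
Visit 9 → queue [10, 12, 1, 3, 5]
Visit 10; enqueue 6 → queue [12, 1, 3, 5, 6]
Visit 12; enqueue 4, 7, 8 → queue [1, 3, 5, 6, 4, 7, 8]
Visit 1 → queue [3, 5, 6, 4, 7, 8]
Visit 3 → queue [5, 6, 4, 7, 8]
Visit 5 → queue [6, 4, 7, 8]
Visit 6 → queue [4, 7, 8]
Visit 4 → queue [7, 8]
Visit 7 → queue [8]
Visit 8 → queue []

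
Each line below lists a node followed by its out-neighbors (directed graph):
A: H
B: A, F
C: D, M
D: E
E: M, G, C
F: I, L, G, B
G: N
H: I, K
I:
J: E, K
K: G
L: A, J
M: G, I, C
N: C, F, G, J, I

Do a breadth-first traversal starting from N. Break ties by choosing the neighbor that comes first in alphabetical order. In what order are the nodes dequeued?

Visit N; enqueue C, F, G, I, J → queue [C, F, G, I, J]
Visit C; enqueue D, M → queue [F, G, I, J, D, M]
Visit F; enqueue B, L → queue [G, I, J, D, M, B, L]
Visit G → queue [I, J, D, M, B, L]
Visit I → queue [J, D, M, B, L]
Visit J; enqueue E, K → queue [D, M, B, L, E, K]
Visit D → queue [M, B, L, E, K]
Visit M → queue [B, L, E, K]
Visit B; enqueue A → queue [L, E, K, A]
Visit L → queue [E, K, A]
Visit E → queue [K, A]
Visit K → queue [A]
Visit A; enqueue H → queue [H]
Visit H → queue []

N → C → F → G → I → J → D → M → B → L → E → K → A → H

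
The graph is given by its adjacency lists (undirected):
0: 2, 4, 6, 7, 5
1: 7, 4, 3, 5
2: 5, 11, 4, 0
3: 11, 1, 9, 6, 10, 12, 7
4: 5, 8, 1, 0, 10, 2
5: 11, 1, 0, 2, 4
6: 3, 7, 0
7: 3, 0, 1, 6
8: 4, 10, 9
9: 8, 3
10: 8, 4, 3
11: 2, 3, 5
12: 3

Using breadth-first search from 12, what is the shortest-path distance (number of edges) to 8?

Level 0: 12
Level 1: 3
Level 2: 1, 6, 7, 9, 10, 11
Level 3: 0, 2, 4, 5, 8
8 first appears at level 3.

3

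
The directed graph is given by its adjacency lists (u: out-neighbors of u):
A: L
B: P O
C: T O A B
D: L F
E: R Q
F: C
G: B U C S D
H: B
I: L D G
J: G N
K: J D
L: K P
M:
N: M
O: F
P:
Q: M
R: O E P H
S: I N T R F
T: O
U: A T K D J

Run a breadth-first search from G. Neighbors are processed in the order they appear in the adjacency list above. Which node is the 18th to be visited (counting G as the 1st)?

M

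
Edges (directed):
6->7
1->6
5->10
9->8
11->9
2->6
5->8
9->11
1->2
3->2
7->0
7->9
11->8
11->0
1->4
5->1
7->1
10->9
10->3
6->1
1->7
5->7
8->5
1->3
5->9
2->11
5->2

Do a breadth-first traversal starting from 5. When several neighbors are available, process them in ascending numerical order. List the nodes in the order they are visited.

Visit 5; enqueue 1, 2, 7, 8, 9, 10 → queue [1, 2, 7, 8, 9, 10]
Visit 1; enqueue 3, 4, 6 → queue [2, 7, 8, 9, 10, 3, 4, 6]
Visit 2; enqueue 11 → queue [7, 8, 9, 10, 3, 4, 6, 11]
Visit 7; enqueue 0 → queue [8, 9, 10, 3, 4, 6, 11, 0]
Visit 8 → queue [9, 10, 3, 4, 6, 11, 0]
Visit 9 → queue [10, 3, 4, 6, 11, 0]
Visit 10 → queue [3, 4, 6, 11, 0]
Visit 3 → queue [4, 6, 11, 0]
Visit 4 → queue [6, 11, 0]
Visit 6 → queue [11, 0]
Visit 11 → queue [0]
Visit 0 → queue []

5, 1, 2, 7, 8, 9, 10, 3, 4, 6, 11, 0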